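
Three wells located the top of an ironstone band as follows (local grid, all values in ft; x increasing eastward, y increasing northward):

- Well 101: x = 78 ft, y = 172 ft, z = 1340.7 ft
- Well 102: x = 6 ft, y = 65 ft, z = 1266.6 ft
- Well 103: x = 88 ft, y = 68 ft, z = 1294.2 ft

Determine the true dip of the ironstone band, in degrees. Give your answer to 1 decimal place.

Let the plane be z = a·x + b·y + c.
Well 102−Well 101: −72a − 107b = −74.1;  Well 103−Well 101: 10a − 104b = −46.5.
Solving gives a = 0.31910, b = 0.47780.
Gradient magnitude |∇z| = √(a² + b²) = √(0.10183 + 0.22829) = 0.57456.
True dip = arctan(0.57456) = 29.9°, dipping toward SSW (azimuth ≈ 214°).

29.9°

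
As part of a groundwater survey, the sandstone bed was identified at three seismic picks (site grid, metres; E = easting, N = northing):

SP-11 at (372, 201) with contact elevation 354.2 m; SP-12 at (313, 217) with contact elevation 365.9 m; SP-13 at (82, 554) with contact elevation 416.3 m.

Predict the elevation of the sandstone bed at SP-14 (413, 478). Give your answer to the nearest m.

Two edge vectors: SP-11→SP-12 = (-59, 16, 11.7), SP-11→SP-13 = (-290, 353, 62.1).
Normal n = (SP-11→SP-12) × (SP-11→SP-13) = (-3136.5, 270.9, -16187).
So ∂z/∂E = −n_x/n_z = −0.19377 and ∂z/∂N = −n_y/n_z = 0.01674.
Intercept c from SP-11: 354.2 + 72.08 − 3.36 = 422.92.
At (413, 478): z = −80.0 + 8.0 + 422.92 = 350.9 m.

351 m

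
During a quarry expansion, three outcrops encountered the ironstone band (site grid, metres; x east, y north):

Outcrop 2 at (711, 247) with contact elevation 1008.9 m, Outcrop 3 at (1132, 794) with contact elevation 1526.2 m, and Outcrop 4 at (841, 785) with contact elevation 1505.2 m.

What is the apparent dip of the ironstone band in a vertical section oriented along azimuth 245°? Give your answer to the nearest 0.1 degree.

23.0°

Let the plane be z = a·x + b·y + c.
Outcrop 3−Outcrop 2: 421a + 547b = 517.3;  Outcrop 4−Outcrop 2: 130a + 538b = 496.3.
Solving gives a = 0.04396, b = 0.91187.
Unit vector along 245° is (sin 245°, cos 245°) = (-0.9063, -0.4226).
Slope in that direction = a·(-0.9063) + b·(-0.4226) = −0.42522.
Apparent dip = arctan|0.42522| = 23.0° (true dip is 42.4°, so apparent ≤ true as expected).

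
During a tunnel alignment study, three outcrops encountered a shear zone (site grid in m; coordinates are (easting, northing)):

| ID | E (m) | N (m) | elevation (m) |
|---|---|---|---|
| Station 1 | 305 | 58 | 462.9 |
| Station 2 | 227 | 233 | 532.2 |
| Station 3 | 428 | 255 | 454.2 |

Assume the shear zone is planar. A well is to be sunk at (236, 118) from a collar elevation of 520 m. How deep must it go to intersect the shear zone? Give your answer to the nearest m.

Two edge vectors: Station 1→Station 2 = (-78, 175, 69.3), Station 1→Station 3 = (123, 197, -8.7).
Normal n = (Station 1→Station 2) × (Station 1→Station 3) = (-15174.6, 7845.3, -36891).
So ∂z/∂E = −n_x/n_z = −0.41134 and ∂z/∂N = −n_y/n_z = 0.21266.
Intercept c from Station 1: 462.9 + 125.46 − 12.33 = 576.02.
At (236, 118): z_contact = −97.1 + 25.1 + 576.02 = 504.0 m.
Depth below ground = 520 − 504.0 = 16 m.

16 m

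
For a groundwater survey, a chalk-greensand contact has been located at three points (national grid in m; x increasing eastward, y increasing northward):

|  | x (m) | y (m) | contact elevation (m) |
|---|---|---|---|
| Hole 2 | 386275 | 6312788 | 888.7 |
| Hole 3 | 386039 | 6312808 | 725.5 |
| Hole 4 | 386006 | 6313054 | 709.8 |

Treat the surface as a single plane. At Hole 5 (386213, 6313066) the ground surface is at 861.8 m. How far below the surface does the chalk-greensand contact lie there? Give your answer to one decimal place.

Two edge vectors: Hole 2→Hole 3 = (-236, 20, -163.2), Hole 2→Hole 4 = (-269, 266, -178.9).
Normal n = (Hole 2→Hole 3) × (Hole 2→Hole 4) = (39833.2, 1680.4, -57396).
So ∂z/∂x = −n_x/n_z = 0.694006551 and ∂z/∂y = −n_y/n_z = 0.029277302.
Intercept c from Hole 2: 888.7 − 268077.38 − 184821.40 = −452010.08.
At (386213, 6313066): z_contact = 268034.35 + 184829.54 − 452010.08 = 853.81 m.
Depth below ground = 861.8 − 853.81 = 8.0 m.

8.0 m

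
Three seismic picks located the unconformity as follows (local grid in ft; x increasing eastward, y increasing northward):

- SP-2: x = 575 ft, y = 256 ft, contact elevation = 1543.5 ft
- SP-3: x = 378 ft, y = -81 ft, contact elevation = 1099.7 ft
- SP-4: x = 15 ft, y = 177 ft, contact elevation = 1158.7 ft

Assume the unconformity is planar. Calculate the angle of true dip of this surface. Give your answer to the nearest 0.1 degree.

Let the plane be z = a·x + b·y + c.
SP-3−SP-2: −197a − 337b = −443.8;  SP-4−SP-2: −560a − 79b = −384.8.
Solving gives a = 0.54643, b = 0.99749.
Gradient magnitude |∇z| = √(a² + b²) = √(0.29858 + 0.99499) = 1.13735.
True dip = arctan(1.13735) = 48.7°, dipping toward SSW (azimuth ≈ 209°).

48.7°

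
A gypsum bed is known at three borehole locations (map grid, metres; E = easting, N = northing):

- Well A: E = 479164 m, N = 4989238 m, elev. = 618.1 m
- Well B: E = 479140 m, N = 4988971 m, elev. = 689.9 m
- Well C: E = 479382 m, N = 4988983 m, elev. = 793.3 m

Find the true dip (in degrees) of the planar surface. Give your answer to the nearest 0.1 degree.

28.4°

Let the plane be z = a·E + b·N + c.
Well B−Well A: −24a − 267b = 71.8;  Well C−Well A: 218a − 255b = 175.2.
Solving gives a = 0.44258, b = −0.30870.
Gradient magnitude |∇z| = √(a² + b²) = √(0.19588 + 0.09529) = 0.53960.
True dip = arctan(0.53960) = 28.4°, dipping toward NW (azimuth ≈ 305°).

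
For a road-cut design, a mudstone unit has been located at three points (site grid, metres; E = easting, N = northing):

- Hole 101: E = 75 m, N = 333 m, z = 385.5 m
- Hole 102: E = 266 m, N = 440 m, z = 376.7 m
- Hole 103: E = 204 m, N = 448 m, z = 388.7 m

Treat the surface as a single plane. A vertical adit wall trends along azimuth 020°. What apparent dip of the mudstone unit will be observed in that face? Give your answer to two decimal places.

Let the plane be z = a·E + b·N + c.
Hole 102−Hole 101: 191a + 107b = −8.8;  Hole 103−Hole 101: 129a + 115b = 3.2.
Solving gives a = −0.16594, b = 0.21397.
Unit vector along 020° is (sin 20°, cos 20°) = (0.3420, 0.9397).
Slope in that direction = a·(0.3420) + b·(0.9397) = 0.14431.
Apparent dip = arctan|0.14431| = 8.21° (true dip is 15.2°, so apparent ≤ true as expected).

8.21°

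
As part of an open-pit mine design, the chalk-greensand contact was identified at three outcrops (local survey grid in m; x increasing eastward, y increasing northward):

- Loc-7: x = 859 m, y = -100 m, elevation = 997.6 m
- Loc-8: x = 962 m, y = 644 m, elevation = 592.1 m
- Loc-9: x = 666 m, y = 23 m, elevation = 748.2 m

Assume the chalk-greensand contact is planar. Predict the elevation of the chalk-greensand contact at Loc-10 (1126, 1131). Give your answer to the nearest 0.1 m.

Let the plane be z = a·x + b·y + c.
Loc-8−Loc-7: 103a + 744b = −405.5;  Loc-9−Loc-7: −193a + 123b = −249.4.
Solving gives a = 0.868272, b = −0.665231.
Then c = 997.6 − a·859 − b·-100 = 185.23.
At (1126, 1131): z = 977.7 − 752.4 + 185.23 = 410.5 m.

410.5 m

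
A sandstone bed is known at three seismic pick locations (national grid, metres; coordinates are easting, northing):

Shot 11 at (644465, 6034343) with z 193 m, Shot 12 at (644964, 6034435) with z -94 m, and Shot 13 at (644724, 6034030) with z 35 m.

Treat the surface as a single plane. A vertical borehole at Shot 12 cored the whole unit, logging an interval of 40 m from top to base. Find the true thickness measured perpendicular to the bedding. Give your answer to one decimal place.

34.6 m

Let the plane be z = a·easting + b·northing + c.
Shot 12−Shot 11: 499a + 92b = −287;  Shot 13−Shot 11: 259a − 313b = −158.
Solving gives a = −0.57977, b = 0.02505.
|∇z| = √(a²+b²) = 0.58031, so dip δ = arctan(0.58031) = 30.13°.
True thickness = vertical thickness × cos δ = 40 × cos 30.13° = 34.6 m.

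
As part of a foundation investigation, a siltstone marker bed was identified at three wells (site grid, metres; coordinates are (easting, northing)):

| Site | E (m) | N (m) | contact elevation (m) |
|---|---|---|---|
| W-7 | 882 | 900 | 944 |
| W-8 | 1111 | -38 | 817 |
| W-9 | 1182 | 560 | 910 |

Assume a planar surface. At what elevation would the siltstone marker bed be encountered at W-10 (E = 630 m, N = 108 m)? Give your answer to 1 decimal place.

Let the plane be z = a·E + b·N + c.
W-8−W-7: 229a − 938b = −127;  W-9−W-7: 300a − 340b = −34.
Solving gives a = 0.055458, b = 0.148934.
Then c = 944 − a·882 − b·900 = 761.05.
At (630, 108): z = 34.9 + 16.1 + 761.05 = 812.1 m.

812.1 m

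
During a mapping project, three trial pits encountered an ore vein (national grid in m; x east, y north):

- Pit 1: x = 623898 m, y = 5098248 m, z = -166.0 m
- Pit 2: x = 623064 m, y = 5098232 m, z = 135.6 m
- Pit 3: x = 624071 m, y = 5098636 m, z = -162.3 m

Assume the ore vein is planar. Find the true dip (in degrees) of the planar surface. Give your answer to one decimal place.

Two edge vectors: Pit 1→Pit 2 = (-834, -16, 301.6), Pit 1→Pit 3 = (173, 388, 3.7).
Normal n = (Pit 1→Pit 2) × (Pit 1→Pit 3) = (-117080, 55262.6, -320824).
So ∂z/∂x = −n_x/n_z = −0.36494 and ∂z/∂y = −n_y/n_z = 0.17225.
Gradient magnitude |∇z| = √(a² + b²) = √(0.13318 + 0.02967) = 0.40354.
True dip = arctan(0.40354) = 22.0°, dipping toward ESE (azimuth ≈ 115°).

22.0°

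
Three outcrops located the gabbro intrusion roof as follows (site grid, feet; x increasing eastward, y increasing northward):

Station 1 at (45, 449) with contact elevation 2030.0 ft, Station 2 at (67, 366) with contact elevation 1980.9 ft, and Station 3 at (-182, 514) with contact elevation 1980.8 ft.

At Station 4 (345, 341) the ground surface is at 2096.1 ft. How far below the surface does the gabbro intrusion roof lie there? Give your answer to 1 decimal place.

Let the plane be z = a·x + b·y + c.
Station 2−Station 1: 22a − 83b = −49.1;  Station 3−Station 1: −227a + 65b = −49.2.
Solving gives a = 0.41785, b = 0.70232.
Then c = 2030 − a·45 − b·449 = 1695.86.
At (345, 341): z_contact = 144.16 + 239.49 + 1695.86 = 2079.50 ft.
Depth below ground = 2096.1 − 2079.50 = 16.6 ft.

16.6 ft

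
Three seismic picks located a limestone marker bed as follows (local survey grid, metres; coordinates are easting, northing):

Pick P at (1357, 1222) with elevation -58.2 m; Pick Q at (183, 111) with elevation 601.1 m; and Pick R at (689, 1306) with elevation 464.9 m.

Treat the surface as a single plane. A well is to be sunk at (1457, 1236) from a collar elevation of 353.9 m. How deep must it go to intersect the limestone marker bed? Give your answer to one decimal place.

Let the plane be z = a·easting + b·northing + c.
Pick Q−Pick P: −1174a − 1111b = 659.3;  Pick R−Pick P: −668a + 84b = 523.1.
Solving gives a = −0.757103, b = 0.206606.
Then c = -58.2 − a·1357 − b·1222 = 716.72.
At (1457, 1236): z_contact = −1103.10 + 255.37 + 716.72 = -131.02 m.
Depth below ground = 353.9 − (-131.02) = 484.9 m.

484.9 m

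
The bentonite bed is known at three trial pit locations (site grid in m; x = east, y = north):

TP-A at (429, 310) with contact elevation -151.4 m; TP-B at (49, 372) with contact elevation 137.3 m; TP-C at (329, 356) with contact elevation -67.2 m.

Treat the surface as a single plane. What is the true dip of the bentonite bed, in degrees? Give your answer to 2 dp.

Let the plane be z = a·x + b·y + c.
TP-B−TP-A: −380a + 62b = 288.7;  TP-C−TP-A: −100a + 46b = 84.2.
Solving gives a = −0.71452, b = 0.27713.
Gradient magnitude |∇z| = √(a² + b²) = √(0.51054 + 0.07680) = 0.76638.
True dip = arctan(0.76638) = 37.47°, dipping toward ESE (azimuth ≈ 111°).

37.47°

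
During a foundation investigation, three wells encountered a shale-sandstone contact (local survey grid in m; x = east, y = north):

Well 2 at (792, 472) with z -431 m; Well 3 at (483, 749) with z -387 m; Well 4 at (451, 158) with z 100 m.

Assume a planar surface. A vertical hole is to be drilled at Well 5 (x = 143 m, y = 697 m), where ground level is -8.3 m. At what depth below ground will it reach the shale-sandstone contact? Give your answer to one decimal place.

Let the plane be z = a·x + b·y + c.
Well 3−Well 2: −309a + 277b = 44;  Well 4−Well 2: −341a − 314b = 531.
Solving gives a = −0.84030, b = −0.77853.
Then c = -431 − a·792 − b·472 = 601.98.
At (143, 697): z_contact = −120.16 − 542.63 + 601.98 = -60.81 m.
Depth below ground = -8.3 − (-60.81) = 52.5 m.

52.5 m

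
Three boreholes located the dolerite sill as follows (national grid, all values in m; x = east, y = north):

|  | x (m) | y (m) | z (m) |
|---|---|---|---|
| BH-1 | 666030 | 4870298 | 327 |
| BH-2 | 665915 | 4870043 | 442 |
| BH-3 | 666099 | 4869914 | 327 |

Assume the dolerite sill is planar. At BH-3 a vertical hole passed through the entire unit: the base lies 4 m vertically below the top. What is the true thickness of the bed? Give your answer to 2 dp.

Two edge vectors: BH-1→BH-2 = (-115, -255, 115), BH-1→BH-3 = (69, -384, 0).
Normal n = (BH-1→BH-2) × (BH-1→BH-3) = (44160, 7935, 61755).
So ∂z/∂x = −n_x/n_z = −0.71508 and ∂z/∂y = −n_y/n_z = −0.12849.
|∇z| = √(a²+b²) = 0.72654, so dip δ = arctan(0.72654) = 36.00°.
True thickness = vertical thickness × cos δ = 4 × cos 36.00° = 3.24 m.

3.24 m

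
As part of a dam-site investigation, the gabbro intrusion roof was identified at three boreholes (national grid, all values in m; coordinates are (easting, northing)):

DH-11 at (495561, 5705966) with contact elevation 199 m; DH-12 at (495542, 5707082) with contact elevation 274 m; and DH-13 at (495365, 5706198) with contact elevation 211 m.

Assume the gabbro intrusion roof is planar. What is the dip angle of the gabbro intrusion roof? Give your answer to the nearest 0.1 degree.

Two edge vectors: DH-11→DH-12 = (-19, 1116, 75), DH-11→DH-13 = (-196, 232, 12).
Normal n = (DH-11→DH-12) × (DH-11→DH-13) = (-4008, -14472, 214328).
So ∂z/∂E = −n_x/n_z = 0.01870 and ∂z/∂N = −n_y/n_z = 0.06752.
Gradient magnitude |∇z| = √(a² + b²) = √(0.00035 + 0.00456) = 0.07006.
True dip = arctan(0.07006) = 4.0°, dipping toward SSW (azimuth ≈ 195°).

4.0°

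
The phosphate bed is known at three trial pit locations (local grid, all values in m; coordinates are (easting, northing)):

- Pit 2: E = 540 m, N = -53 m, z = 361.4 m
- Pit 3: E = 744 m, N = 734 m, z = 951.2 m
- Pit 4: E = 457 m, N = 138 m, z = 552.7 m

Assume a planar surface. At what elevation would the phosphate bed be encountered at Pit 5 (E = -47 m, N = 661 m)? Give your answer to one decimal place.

1177.1 m

Let the plane be z = a·E + b·N + c.
Pit 3−Pit 2: 204a + 787b = 589.8;  Pit 4−Pit 2: −83a + 191b = 191.3.
Solving gives a = −0.36344, b = 0.84364.
Then c = 361.4 − a·540 − b·-53 = 602.37.
At (-47, 661): z = 17.1 + 557.6 + 602.37 = 1177.1 m.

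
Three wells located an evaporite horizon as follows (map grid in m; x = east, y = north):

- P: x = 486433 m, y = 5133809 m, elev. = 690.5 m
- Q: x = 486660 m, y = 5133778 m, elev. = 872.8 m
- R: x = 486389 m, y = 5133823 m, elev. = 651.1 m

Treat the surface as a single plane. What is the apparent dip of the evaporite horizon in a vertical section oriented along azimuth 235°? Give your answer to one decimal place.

Let the plane be z = a·x + b·y + c.
Q−P: 227a − 31b = 182.3;  R−P: −44a + 14b = −39.4.
Solving gives a = 0.73363, b = −0.50860.
Unit vector along 235° is (sin 235°, cos 235°) = (-0.8192, -0.5736).
Slope in that direction = a·(-0.8192) + b·(-0.5736) = −0.30923.
Apparent dip = arctan|0.30923| = 17.2° (true dip is 41.8°, so apparent ≤ true as expected).

17.2°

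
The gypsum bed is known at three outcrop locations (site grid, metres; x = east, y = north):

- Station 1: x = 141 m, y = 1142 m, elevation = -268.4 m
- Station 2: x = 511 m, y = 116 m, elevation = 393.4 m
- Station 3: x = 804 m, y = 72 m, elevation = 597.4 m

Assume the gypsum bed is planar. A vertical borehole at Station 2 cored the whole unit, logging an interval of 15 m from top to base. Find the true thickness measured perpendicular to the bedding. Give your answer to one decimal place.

12.0 m

Two edge vectors: Station 1→Station 2 = (370, -1026, 661.8), Station 1→Station 3 = (663, -1070, 865.8).
Normal n = (Station 1→Station 2) × (Station 1→Station 3) = (-180184.8, 118427.4, 284338).
So ∂z/∂x = −n_x/n_z = 0.63370 and ∂z/∂y = −n_y/n_z = −0.41650.
|∇z| = √(a²+b²) = 0.75832, so dip δ = arctan(0.75832) = 37.17°.
True thickness = vertical thickness × cos δ = 15 × cos 37.17° = 12.0 m.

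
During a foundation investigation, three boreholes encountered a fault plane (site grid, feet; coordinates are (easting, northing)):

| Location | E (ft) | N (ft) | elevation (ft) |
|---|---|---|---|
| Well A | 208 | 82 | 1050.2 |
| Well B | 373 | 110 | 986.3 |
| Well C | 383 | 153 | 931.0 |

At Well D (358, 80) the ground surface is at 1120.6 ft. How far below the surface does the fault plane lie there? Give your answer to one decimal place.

Let the plane be z = a·E + b·N + c.
Well B−Well A: 165a + 28b = −63.9;  Well C−Well A: 175a + 71b = −119.2.
Solving gives a = −0.17598, b = −1.24512.
Then c = 1050.2 − a·208 − b·82 = 1188.90.
At (358, 80): z_contact = −63.00 − 99.61 + 1188.90 = 1026.29 ft.
Depth below ground = 1120.6 − 1026.29 = 94.3 ft.

94.3 ft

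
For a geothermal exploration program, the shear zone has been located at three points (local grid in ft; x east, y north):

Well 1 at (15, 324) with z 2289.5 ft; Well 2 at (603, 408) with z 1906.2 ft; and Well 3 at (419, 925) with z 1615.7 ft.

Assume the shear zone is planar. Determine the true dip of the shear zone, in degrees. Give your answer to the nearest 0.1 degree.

Two edge vectors: Well 1→Well 2 = (588, 84, -383.3), Well 1→Well 3 = (404, 601, -673.8).
Normal n = (Well 1→Well 2) × (Well 1→Well 3) = (173764.1, 241341.2, 319452).
So ∂z/∂x = −n_x/n_z = −0.54394 and ∂z/∂y = −n_y/n_z = −0.75549.
Gradient magnitude |∇z| = √(a² + b²) = √(0.29588 + 0.57076) = 0.93093.
True dip = arctan(0.93093) = 43.0°, dipping toward NE (azimuth ≈ 036°).

43.0°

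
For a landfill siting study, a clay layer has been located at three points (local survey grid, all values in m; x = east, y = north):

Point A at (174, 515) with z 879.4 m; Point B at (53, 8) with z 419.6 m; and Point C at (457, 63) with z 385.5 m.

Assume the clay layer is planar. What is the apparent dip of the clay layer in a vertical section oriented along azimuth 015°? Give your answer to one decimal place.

Let the plane be z = a·x + b·y + c.
Point B−Point A: −121a − 507b = −459.8;  Point C−Point A: 283a − 452b = −493.9.
Solving gives a = −0.21485, b = 0.95818.
Unit vector along 015° is (sin 15°, cos 15°) = (0.2588, 0.9659).
Slope in that direction = a·(0.2588) + b·(0.9659) = 0.86992.
Apparent dip = arctan|0.86992| = 41.0° (true dip is 44.5°, so apparent ≤ true as expected).

41.0°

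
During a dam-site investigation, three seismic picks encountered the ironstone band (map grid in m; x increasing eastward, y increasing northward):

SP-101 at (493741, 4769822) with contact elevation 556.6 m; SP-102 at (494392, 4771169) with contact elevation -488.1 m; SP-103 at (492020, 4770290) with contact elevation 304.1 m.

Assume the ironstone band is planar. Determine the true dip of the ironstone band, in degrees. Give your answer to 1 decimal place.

36.9°

Two edge vectors: SP-101→SP-102 = (651, 1347, -1044.7), SP-101→SP-103 = (-1721, 468, -252.5).
Normal n = (SP-101→SP-102) × (SP-101→SP-103) = (148802.1, 1962306.2, 2622855).
So ∂z/∂x = −n_x/n_z = −0.05673 and ∂z/∂y = −n_y/n_z = −0.74816.
Gradient magnitude |∇z| = √(a² + b²) = √(0.00322 + 0.55974) = 0.75030.
True dip = arctan(0.75030) = 36.9°, dipping toward N (azimuth ≈ 004°).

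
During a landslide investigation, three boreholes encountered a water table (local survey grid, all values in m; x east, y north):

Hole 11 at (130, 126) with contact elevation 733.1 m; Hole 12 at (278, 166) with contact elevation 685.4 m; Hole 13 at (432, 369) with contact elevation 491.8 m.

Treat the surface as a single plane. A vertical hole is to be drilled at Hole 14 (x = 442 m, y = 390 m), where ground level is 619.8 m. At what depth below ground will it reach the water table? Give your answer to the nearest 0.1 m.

Let the plane be z = a·x + b·y + c.
Hole 12−Hole 11: 148a + 40b = −47.7;  Hole 13−Hole 11: 302a + 243b = −241.3.
Solving gives a = −0.08119, b = −0.89210.
Then c = 733.1 − a·130 − b·126 = 856.06.
At (442, 390): z_contact = −35.89 − 347.92 + 856.06 = 472.25 m.
Depth below ground = 619.8 − 472.25 = 147.5 m.

147.5 m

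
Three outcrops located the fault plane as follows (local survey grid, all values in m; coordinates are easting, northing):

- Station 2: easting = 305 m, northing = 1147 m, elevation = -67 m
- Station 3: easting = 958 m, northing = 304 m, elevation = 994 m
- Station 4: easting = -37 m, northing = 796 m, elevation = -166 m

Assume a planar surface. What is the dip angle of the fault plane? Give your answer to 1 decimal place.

Two edge vectors: Station 2→Station 3 = (653, -843, 1061), Station 2→Station 4 = (-342, -351, -99).
Normal n = (Station 2→Station 3) × (Station 2→Station 4) = (455868, -298215, -517509).
So ∂z/∂easting = −n_x/n_z = 0.88089 and ∂z/∂northing = −n_y/n_z = −0.57625.
Gradient magnitude |∇z| = √(a² + b²) = √(0.77597 + 0.33207) = 1.05263.
True dip = arctan(1.05263) = 46.5°, dipping toward WNW (azimuth ≈ 303°).

46.5°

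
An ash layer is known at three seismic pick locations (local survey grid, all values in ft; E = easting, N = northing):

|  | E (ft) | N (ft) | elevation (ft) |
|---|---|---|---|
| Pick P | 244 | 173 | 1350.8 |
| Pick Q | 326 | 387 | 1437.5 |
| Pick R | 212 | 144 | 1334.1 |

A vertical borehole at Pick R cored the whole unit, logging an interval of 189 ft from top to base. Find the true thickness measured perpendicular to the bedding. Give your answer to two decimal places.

Two edge vectors: Pick P→Pick Q = (82, 214, 86.7), Pick P→Pick R = (-32, -29, -16.7).
Normal n = (Pick P→Pick Q) × (Pick P→Pick R) = (-1059.5, -1405, 4470).
So ∂z/∂E = −n_x/n_z = 0.23702 and ∂z/∂N = −n_y/n_z = 0.31432.
|∇z| = √(a²+b²) = 0.39367, so dip δ = arctan(0.39367) = 21.49°.
True thickness = vertical thickness × cos δ = 189 × cos 21.49° = 175.86 ft.

175.86 ft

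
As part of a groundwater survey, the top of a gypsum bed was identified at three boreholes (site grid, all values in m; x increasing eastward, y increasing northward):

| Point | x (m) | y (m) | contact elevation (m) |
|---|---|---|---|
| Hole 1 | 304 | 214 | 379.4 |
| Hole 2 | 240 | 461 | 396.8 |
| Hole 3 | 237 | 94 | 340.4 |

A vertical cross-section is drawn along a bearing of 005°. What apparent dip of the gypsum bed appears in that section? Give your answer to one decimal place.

10.1°

Two edge vectors: Hole 1→Hole 2 = (-64, 247, 17.4), Hole 1→Hole 3 = (-67, -120, -39).
Normal n = (Hole 1→Hole 2) × (Hole 1→Hole 3) = (-7545, -3661.8, 24229).
So ∂z/∂x = −n_x/n_z = 0.31140 and ∂z/∂y = −n_y/n_z = 0.15113.
Unit vector along 005° is (sin 5°, cos 5°) = (0.0872, 0.9962).
Slope in that direction = a·(0.0872) + b·(0.9962) = 0.17770.
Apparent dip = arctan|0.17770| = 10.1° (true dip is 19.1°, so apparent ≤ true as expected).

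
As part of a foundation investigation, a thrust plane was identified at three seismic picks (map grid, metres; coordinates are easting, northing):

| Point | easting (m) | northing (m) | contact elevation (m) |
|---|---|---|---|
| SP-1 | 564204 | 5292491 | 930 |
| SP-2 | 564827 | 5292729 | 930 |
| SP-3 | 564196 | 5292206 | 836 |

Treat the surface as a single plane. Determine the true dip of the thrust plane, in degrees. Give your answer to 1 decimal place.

Two edge vectors: SP-1→SP-2 = (623, 238, 0), SP-1→SP-3 = (-8, -285, -94).
Normal n = (SP-1→SP-2) × (SP-1→SP-3) = (-22372, 58562, -175651).
So ∂z/∂easting = −n_x/n_z = −0.12737 and ∂z/∂northing = −n_y/n_z = 0.33340.
Gradient magnitude |∇z| = √(a² + b²) = √(0.01622 + 0.11116) = 0.35690.
True dip = arctan(0.35690) = 19.6°, dipping toward SSE (azimuth ≈ 159°).

19.6°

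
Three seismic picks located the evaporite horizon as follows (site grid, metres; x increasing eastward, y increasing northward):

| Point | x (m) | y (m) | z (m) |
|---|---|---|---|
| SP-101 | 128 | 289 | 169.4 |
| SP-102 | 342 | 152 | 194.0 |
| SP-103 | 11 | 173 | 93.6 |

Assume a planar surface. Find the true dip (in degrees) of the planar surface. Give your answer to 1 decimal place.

24.7°

Two edge vectors: SP-101→SP-102 = (214, -137, 24.6), SP-101→SP-103 = (-117, -116, -75.8).
Normal n = (SP-101→SP-102) × (SP-101→SP-103) = (13238.2, 13343, -40853).
So ∂z/∂x = −n_x/n_z = 0.32404 and ∂z/∂y = −n_y/n_z = 0.32661.
Gradient magnitude |∇z| = √(a² + b²) = √(0.10500 + 0.10667) = 0.46009.
True dip = arctan(0.46009) = 24.7°, dipping toward SW (azimuth ≈ 225°).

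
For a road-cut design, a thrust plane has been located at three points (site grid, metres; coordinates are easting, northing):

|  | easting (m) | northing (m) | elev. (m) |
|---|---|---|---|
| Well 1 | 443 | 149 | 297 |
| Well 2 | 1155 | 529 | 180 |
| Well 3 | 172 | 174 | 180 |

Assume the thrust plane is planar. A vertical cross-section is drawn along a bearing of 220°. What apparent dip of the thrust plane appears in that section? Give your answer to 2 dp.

Two edge vectors: Well 1→Well 2 = (712, 380, -117), Well 1→Well 3 = (-271, 25, -117).
Normal n = (Well 1→Well 2) × (Well 1→Well 3) = (-41535, 115011, 120780).
So ∂z/∂easting = −n_x/n_z = 0.34389 and ∂z/∂northing = −n_y/n_z = −0.95224.
Unit vector along 220° is (sin 220°, cos 220°) = (-0.6428, -0.7660).
Slope in that direction = a·(-0.6428) + b·(-0.7660) = 0.50841.
Apparent dip = arctan|0.50841| = 26.95° (true dip is 45.4°, so apparent ≤ true as expected).

26.95°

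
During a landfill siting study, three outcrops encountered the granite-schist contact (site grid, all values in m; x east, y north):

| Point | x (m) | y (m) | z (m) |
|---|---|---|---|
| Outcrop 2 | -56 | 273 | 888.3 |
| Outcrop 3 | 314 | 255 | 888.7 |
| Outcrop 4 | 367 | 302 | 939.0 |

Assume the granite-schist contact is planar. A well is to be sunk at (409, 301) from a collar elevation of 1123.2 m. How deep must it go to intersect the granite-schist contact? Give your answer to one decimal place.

Two edge vectors: Outcrop 2→Outcrop 3 = (370, -18, 0.4), Outcrop 2→Outcrop 4 = (423, 29, 50.7).
Normal n = (Outcrop 2→Outcrop 3) × (Outcrop 2→Outcrop 4) = (-924.2, -18589.8, 18344).
So ∂z/∂x = −n_x/n_z = 0.05038 and ∂z/∂y = −n_y/n_z = 1.01340.
Intercept c from Outcrop 2: 888.3 + 2.82 − 276.66 = 614.46.
At (409, 301): z_contact = 20.61 + 305.03 + 614.46 = 940.10 m.
Depth below ground = 1123.2 − 940.10 = 183.1 m.

183.1 m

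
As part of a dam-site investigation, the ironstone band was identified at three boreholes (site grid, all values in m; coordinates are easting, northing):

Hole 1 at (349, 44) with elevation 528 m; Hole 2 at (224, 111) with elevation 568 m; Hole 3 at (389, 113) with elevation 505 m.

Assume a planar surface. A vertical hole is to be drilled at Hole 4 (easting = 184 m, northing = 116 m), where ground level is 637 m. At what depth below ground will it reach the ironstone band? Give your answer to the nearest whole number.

54 m

Let the plane be z = a·easting + b·northing + c.
Hole 2−Hole 1: −125a + 67b = 40;  Hole 3−Hole 1: 40a + 69b = −23.
Solving gives a = −0.38045, b = −0.11278.
Then c = 528 − a·349 − b·44 = 665.74.
At (184, 116): z_contact = −70.0 − 13.1 + 665.74 = 582.7 m.
Depth below ground = 637 − 582.7 = 54 m.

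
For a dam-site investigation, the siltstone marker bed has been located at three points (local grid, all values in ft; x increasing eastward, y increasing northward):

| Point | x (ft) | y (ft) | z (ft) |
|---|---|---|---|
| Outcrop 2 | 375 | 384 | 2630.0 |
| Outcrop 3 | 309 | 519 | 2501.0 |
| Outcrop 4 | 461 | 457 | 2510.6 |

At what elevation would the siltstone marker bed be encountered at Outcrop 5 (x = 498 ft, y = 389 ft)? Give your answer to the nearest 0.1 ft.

Two edge vectors: Outcrop 2→Outcrop 3 = (-66, 135, -129), Outcrop 2→Outcrop 4 = (86, 73, -119.4).
Normal n = (Outcrop 2→Outcrop 3) × (Outcrop 2→Outcrop 4) = (-6702, -18974.4, -16428).
So ∂z/∂x = −n_x/n_z = −0.40796 and ∂z/∂y = −n_y/n_z = −1.15500.
Intercept c from Outcrop 2: 2630 + 152.99 + 443.52 = 3226.51.
At (498, 389): z = −203.2 − 449.3 + 3226.51 = 2574.0 ft.

2574.0 ft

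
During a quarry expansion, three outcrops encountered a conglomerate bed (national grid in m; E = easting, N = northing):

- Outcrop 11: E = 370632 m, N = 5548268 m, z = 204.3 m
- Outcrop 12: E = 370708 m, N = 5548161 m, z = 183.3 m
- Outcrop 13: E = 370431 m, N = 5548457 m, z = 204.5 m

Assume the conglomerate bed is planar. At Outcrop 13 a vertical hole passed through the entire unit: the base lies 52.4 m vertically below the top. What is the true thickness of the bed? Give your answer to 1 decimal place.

40.8 m

Let the plane be z = a·E + b·N + c.
Outcrop 12−Outcrop 11: 76a − 107b = −21;  Outcrop 13−Outcrop 11: −201a + 189b = 0.2.
Solving gives a = 0.55265, b = 0.58880.
|∇z| = √(a²+b²) = 0.80753, so dip δ = arctan(0.80753) = 38.92°.
True thickness = vertical thickness × cos δ = 52.4 × cos 38.92° = 40.8 m.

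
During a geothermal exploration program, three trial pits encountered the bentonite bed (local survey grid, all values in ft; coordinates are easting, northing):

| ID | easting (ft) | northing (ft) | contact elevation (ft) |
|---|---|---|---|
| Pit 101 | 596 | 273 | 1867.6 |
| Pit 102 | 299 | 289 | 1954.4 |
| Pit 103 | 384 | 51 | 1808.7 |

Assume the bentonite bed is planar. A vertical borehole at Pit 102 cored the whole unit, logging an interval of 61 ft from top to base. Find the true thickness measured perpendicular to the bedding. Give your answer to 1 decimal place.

Let the plane be z = a·easting + b·northing + c.
Pit 102−Pit 101: −297a + 16b = 86.8;  Pit 103−Pit 101: −212a − 222b = −58.9.
Solving gives a = −0.26436, b = 0.51777.
|∇z| = √(a²+b²) = 0.58135, so dip δ = arctan(0.58135) = 30.17°.
True thickness = vertical thickness × cos δ = 61 × cos 30.17° = 52.7 ft.

52.7 ft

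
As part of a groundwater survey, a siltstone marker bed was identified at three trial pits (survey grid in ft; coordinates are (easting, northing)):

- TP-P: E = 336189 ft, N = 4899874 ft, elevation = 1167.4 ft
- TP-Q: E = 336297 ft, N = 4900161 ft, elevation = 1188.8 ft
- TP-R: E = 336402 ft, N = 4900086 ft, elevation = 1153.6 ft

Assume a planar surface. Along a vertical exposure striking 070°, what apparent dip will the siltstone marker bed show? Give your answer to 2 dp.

8.80°

Let the plane be z = a·E + b·N + c.
TP-Q−TP-P: 108a + 287b = 21.4;  TP-R−TP-P: 213a + 212b = −13.8.
Solving gives a = −0.22224, b = 0.15820.
Unit vector along 070° is (sin 70°, cos 70°) = (0.9397, 0.3420).
Slope in that direction = a·(0.9397) + b·(0.3420) = −0.15473.
Apparent dip = arctan|0.15473| = 8.80° (true dip is 15.3°, so apparent ≤ true as expected).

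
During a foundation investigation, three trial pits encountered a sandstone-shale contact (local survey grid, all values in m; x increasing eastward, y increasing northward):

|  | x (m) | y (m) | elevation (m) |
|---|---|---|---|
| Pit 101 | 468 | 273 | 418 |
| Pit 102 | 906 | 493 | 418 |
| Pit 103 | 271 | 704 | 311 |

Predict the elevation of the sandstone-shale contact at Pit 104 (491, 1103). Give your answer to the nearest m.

253 m

Two edge vectors: Pit 101→Pit 102 = (438, 220, 0), Pit 101→Pit 103 = (-197, 431, -107).
Normal n = (Pit 101→Pit 102) × (Pit 101→Pit 103) = (-23540, 46866, 232118).
So ∂z/∂x = −n_x/n_z = 0.10141 and ∂z/∂y = −n_y/n_z = −0.20191.
Intercept c from Pit 101: 418 − 47.46 + 55.12 = 425.66.
At (491, 1103): z = 49.8 − 222.7 + 425.66 = 252.8 m.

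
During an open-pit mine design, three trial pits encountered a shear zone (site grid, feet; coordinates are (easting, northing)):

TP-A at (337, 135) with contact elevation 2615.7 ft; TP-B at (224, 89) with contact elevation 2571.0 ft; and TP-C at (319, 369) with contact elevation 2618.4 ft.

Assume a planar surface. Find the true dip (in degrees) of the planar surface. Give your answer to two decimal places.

Two edge vectors: TP-A→TP-B = (-113, -46, -44.7), TP-A→TP-C = (-18, 234, 2.7).
Normal n = (TP-A→TP-B) × (TP-A→TP-C) = (10335.6, 1109.7, -27270).
So ∂z/∂E = −n_x/n_z = 0.37901 and ∂z/∂N = −n_y/n_z = 0.04069.
Gradient magnitude |∇z| = √(a² + b²) = √(0.14365 + 0.00166) = 0.38119.
True dip = arctan(0.38119) = 20.87°, dipping toward W (azimuth ≈ 264°).

20.87°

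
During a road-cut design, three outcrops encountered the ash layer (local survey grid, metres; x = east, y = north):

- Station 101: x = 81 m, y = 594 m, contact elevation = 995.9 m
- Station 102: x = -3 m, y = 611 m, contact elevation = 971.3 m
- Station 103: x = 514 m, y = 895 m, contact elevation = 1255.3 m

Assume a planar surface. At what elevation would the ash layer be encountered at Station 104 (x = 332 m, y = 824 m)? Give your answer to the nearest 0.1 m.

1165.2 m

Let the plane be z = a·x + b·y + c.
Station 102−Station 101: −84a + 17b = −24.6;  Station 103−Station 101: 433a + 301b = 259.4.
Solving gives a = 0.36191, b = 0.34118.
Then c = 995.9 − a·81 − b·594 = 763.93.
At (332, 824): z = 120.2 + 281.1 + 763.93 = 1165.2 m.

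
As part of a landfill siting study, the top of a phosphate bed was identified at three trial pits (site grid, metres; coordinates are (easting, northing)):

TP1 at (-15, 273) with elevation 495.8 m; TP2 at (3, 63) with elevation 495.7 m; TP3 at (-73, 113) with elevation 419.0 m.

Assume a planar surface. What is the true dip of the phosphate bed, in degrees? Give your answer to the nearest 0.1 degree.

47.0°

Let the plane be z = a·E + b·N + c.
TP2−TP1: 18a − 210b = −0.1;  TP3−TP1: −58a − 160b = −76.8.
Solving gives a = 1.06985, b = 0.09218.
Gradient magnitude |∇z| = √(a² + b²) = √(1.14459 + 0.00850) = 1.07382.
True dip = arctan(1.07382) = 47.0°, dipping toward W (azimuth ≈ 265°).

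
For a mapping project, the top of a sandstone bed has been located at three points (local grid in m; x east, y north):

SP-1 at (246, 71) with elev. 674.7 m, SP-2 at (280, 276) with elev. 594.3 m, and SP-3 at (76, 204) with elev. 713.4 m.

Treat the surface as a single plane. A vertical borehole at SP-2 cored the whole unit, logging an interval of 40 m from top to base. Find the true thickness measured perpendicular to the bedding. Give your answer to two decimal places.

Two edge vectors: SP-1→SP-2 = (34, 205, -80.4), SP-1→SP-3 = (-170, 133, 38.7).
Normal n = (SP-1→SP-2) × (SP-1→SP-3) = (18626.7, 12352.2, 39372).
So ∂z/∂x = −n_x/n_z = −0.47310 and ∂z/∂y = −n_y/n_z = −0.31373.
|∇z| = √(a²+b²) = 0.56767, so dip δ = arctan(0.56767) = 29.58°.
True thickness = vertical thickness × cos δ = 40 × cos 29.58° = 34.79 m.

34.79 m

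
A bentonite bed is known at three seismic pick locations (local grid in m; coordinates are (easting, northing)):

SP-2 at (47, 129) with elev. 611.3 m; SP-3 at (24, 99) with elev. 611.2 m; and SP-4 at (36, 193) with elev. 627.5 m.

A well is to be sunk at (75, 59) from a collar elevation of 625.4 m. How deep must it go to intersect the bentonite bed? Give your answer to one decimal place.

Let the plane be z = a·E + b·N + c.
SP-3−SP-2: −23a − 30b = −0.1;  SP-4−SP-2: −11a + 64b = 16.2.
Solving gives a = −0.26615, b = 0.20738.
Then c = 611.3 − a·47 − b·129 = 597.06.
At (75, 59): z_contact = −19.96 + 12.24 + 597.06 = 589.33 m.
Depth below ground = 625.4 − 589.33 = 36.1 m.

36.1 m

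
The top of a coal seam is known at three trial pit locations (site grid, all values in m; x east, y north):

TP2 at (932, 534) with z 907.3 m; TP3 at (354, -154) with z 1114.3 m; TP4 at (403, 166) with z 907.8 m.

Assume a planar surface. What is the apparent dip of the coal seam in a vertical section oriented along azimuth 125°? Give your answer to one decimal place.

39.5°

Two edge vectors: TP2→TP3 = (-578, -688, 207), TP2→TP4 = (-529, -368, 0.5).
Normal n = (TP2→TP3) × (TP2→TP4) = (75832, -109214, -151248).
So ∂z/∂x = −n_x/n_z = 0.50138 and ∂z/∂y = −n_y/n_z = −0.72209.
Unit vector along 125° is (sin 125°, cos 125°) = (0.8192, -0.5736).
Slope in that direction = a·(0.8192) + b·(-0.5736) = 0.82487.
Apparent dip = arctan|0.82487| = 39.5° (true dip is 41.3°, so apparent ≤ true as expected).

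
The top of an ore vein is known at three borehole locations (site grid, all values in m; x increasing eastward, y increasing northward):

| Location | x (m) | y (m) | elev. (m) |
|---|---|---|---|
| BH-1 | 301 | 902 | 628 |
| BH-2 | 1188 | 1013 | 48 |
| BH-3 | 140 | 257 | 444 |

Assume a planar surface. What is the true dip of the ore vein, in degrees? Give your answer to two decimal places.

40.34°

Let the plane be z = a·x + b·y + c.
BH-2−BH-1: 887a + 111b = −580;  BH-3−BH-1: −161a − 645b = −184.
Solving gives a = −0.71182, b = 0.46295.
Gradient magnitude |∇z| = √(a² + b²) = √(0.50669 + 0.21432) = 0.84913.
True dip = arctan(0.84913) = 40.34°, dipping toward ESE (azimuth ≈ 123°).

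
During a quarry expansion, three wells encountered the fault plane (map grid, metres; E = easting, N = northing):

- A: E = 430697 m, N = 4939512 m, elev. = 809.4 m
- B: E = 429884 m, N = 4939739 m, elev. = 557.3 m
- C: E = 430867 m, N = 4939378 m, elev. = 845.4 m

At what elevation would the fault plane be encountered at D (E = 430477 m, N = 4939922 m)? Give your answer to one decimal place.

Let the plane be z = a·E + b·N + c.
B−A: −813a + 227b = −252.1;  C−A: 170a − 134b = 36.
Solving gives a = 0.364018081, b = 0.193157266.
Then c = 809.4 − a·430697 − b·4939512 = −1110074.73.
At (430477, 4939922): z = 156701.4 + 954181.8 − 1110074.73 = 808.5 m.

808.5 m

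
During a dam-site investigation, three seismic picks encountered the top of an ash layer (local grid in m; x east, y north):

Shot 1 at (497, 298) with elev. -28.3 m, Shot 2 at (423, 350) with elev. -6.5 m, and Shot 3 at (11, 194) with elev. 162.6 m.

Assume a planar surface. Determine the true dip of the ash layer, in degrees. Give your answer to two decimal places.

Two edge vectors: Shot 1→Shot 2 = (-74, 52, 21.8), Shot 1→Shot 3 = (-486, -104, 190.9).
Normal n = (Shot 1→Shot 2) × (Shot 1→Shot 3) = (12194, 3531.8, 32968).
So ∂z/∂x = −n_x/n_z = −0.36987 and ∂z/∂y = −n_y/n_z = −0.10713.
Gradient magnitude |∇z| = √(a² + b²) = √(0.13681 + 0.01148) = 0.38508.
True dip = arctan(0.38508) = 21.06°, dipping toward ENE (azimuth ≈ 074°).

21.06°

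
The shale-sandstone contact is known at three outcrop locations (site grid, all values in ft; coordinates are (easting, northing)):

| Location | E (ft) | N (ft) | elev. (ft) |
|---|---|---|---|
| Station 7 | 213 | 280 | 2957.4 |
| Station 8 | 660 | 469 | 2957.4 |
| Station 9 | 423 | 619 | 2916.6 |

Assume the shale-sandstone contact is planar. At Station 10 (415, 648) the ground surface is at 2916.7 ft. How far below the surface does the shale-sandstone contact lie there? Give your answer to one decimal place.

5.4 ft

Two edge vectors: Station 7→Station 8 = (447, 189, 0), Station 7→Station 9 = (210, 339, -40.8).
Normal n = (Station 7→Station 8) × (Station 7→Station 9) = (-7711.2, 18237.6, 111843).
So ∂z/∂E = −n_x/n_z = 0.06895 and ∂z/∂N = −n_y/n_z = −0.16306.
Intercept c from Station 7: 2957.4 − 14.69 + 45.66 = 2988.37.
At (415, 648): z_contact = 28.61 − 105.67 + 2988.37 = 2911.32 ft.
Depth below ground = 2916.7 − 2911.32 = 5.4 ft.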